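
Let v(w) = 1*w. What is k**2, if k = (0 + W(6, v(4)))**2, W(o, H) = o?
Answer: 1296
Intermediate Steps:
v(w) = w
k = 36 (k = (0 + 6)**2 = 6**2 = 36)
k**2 = 36**2 = 1296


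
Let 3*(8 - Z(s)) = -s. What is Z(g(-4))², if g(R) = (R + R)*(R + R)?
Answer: 7744/9 ≈ 860.44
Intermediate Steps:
g(R) = 4*R² (g(R) = (2*R)*(2*R) = 4*R²)
Z(s) = 8 + s/3 (Z(s) = 8 - (-1)*s/3 = 8 + s/3)
Z(g(-4))² = (8 + (4*(-4)²)/3)² = (8 + (4*16)/3)² = (8 + (⅓)*64)² = (8 + 64/3)² = (88/3)² = 7744/9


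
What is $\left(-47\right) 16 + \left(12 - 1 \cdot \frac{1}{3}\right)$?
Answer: $- \frac{2221}{3} \approx -740.33$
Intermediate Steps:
$\left(-47\right) 16 + \left(12 - 1 \cdot \frac{1}{3}\right) = -752 + \left(12 - 1 \cdot \frac{1}{3}\right) = -752 + \left(12 - \frac{1}{3}\right) = -752 + \frac{35}{3} = - \frac{2221}{3}$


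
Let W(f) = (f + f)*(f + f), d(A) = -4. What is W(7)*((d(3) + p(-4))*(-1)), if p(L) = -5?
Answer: 1764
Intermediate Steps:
W(f) = 4*f² (W(f) = (2*f)*(2*f) = 4*f²)
W(7)*((d(3) + p(-4))*(-1)) = (4*7²)*((-4 - 5)*(-1)) = (4*49)*(-9*(-1)) = 196*9 = 1764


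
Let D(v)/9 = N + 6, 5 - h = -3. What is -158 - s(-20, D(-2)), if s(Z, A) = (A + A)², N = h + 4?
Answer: -105134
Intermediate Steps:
h = 8 (h = 5 - 1*(-3) = 5 + 3 = 8)
N = 12 (N = 8 + 4 = 12)
D(v) = 162 (D(v) = 9*(12 + 6) = 9*18 = 162)
s(Z, A) = 4*A² (s(Z, A) = (2*A)² = 4*A²)
-158 - s(-20, D(-2)) = -158 - 4*162² = -158 - 4*26244 = -158 - 1*104976 = -158 - 104976 = -105134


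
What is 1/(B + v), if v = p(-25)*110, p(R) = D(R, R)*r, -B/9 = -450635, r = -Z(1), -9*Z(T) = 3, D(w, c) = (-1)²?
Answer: 3/12167255 ≈ 2.4656e-7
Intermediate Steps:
D(w, c) = 1
Z(T) = -⅓ (Z(T) = -⅑*3 = -⅓)
r = ⅓ (r = -1*(-⅓) = ⅓ ≈ 0.33333)
B = 4055715 (B = -9*(-450635) = 4055715)
p(R) = ⅓ (p(R) = 1*(⅓) = ⅓)
v = 110/3 (v = (⅓)*110 = 110/3 ≈ 36.667)
1/(B + v) = 1/(4055715 + 110/3) = 1/(12167255/3) = 3/12167255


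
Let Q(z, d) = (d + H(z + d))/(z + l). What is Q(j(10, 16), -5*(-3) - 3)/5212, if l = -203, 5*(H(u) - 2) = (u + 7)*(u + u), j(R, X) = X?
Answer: -203/487322 ≈ -0.00041656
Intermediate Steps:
H(u) = 2 + 2*u*(7 + u)/5 (H(u) = 2 + ((u + 7)*(u + u))/5 = 2 + ((7 + u)*(2*u))/5 = 2 + (2*u*(7 + u))/5 = 2 + 2*u*(7 + u)/5)
Q(z, d) = (2 + 2*(d + z)²/5 + 14*z/5 + 19*d/5)/(-203 + z) (Q(z, d) = (d + (2 + 2*(z + d)²/5 + 14*(z + d)/5))/(z - 203) = (d + (2 + 2*(d + z)²/5 + 14*(d + z)/5))/(-203 + z) = (d + (2 + 2*(d + z)²/5 + (14*d/5 + 14*z/5)))/(-203 + z) = (d + (2 + 2*(d + z)²/5 + 14*d/5 + 14*z/5))/(-203 + z) = (2 + 2*(d + z)²/5 + 14*z/5 + 19*d/5)/(-203 + z))
Q(j(10, 16), -5*(-3) - 3)/5212 = ((10 + 2*((-5*(-3) - 3) + 16)² + 14*16 + 19*(-5*(-3) - 3))/(5*(-203 + 16)))/5212 = ((⅕)*(10 + 2*((15 - 3) + 16)² + 224 + 19*(15 - 3))/(-187))*(1/5212) = ((⅕)*(-1/187)*(10 + 2*(12 + 16)² + 224 + 19*12))*(1/5212) = ((⅕)*(-1/187)*(10 + 2*28² + 224 + 228))*(1/5212) = ((⅕)*(-1/187)*(10 + 2*784 + 224 + 228))*(1/5212) = ((⅕)*(-1/187)*(10 + 1568 + 224 + 228))*(1/5212) = ((⅕)*(-1/187)*2030)*(1/5212) = -406/187*1/5212 = -203/487322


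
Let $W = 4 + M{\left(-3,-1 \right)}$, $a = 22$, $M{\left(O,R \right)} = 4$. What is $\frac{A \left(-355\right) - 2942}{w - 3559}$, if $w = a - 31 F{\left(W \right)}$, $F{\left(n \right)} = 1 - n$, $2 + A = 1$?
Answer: $\frac{2587}{3320} \approx 0.77922$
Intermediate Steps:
$A = -1$ ($A = -2 + 1 = -1$)
$W = 8$ ($W = 4 + 4 = 8$)
$w = 239$ ($w = 22 - 31 \left(1 - 8\right) = 22 - -217 = 22 + 217 = 239$)
$\frac{A \left(-355\right) - 2942}{w - 3559} = \frac{\left(-1\right) \left(-355\right) - 2942}{239 - 3559} = \frac{355 - 2942}{-3320} = \left(-2587\right) \left(- \frac{1}{3320}\right) = \frac{2587}{3320}$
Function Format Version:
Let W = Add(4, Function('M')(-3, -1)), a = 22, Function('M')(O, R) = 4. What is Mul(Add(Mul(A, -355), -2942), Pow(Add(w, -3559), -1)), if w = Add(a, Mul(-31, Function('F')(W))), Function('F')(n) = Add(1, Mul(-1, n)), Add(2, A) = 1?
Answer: Rational(2587, 3320) ≈ 0.77922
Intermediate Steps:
A = -1 (A = Add(-2, 1) = -1)
W = 8 (W = Add(4, 4) = 8)
w = 239 (w = Add(22, Mul(-31, Add(1, Mul(-1, 8)))) = Add(22, Mul(-31, Add(1, -8))) = Add(22, Mul(-31, -7)) = Add(22, 217) = 239)
Mul(Add(Mul(A, -355), -2942), Pow(Add(w, -3559), -1)) = Mul(Add(Mul(-1, -355), -2942), Pow(Add(239, -3559), -1)) = Mul(Add(355, -2942), Pow(-3320, -1)) = Mul(-2587, Rational(-1, 3320)) = Rational(2587, 3320)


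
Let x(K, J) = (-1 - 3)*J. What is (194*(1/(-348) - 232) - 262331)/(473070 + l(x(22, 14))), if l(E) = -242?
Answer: -53477083/82272072 ≈ -0.65000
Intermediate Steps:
x(K, J) = -4*J
(194*(1/(-348) - 232) - 262331)/(473070 + l(x(22, 14))) = (194*(1/(-348) - 232) - 262331)/(473070 - 242) = (194*(-1/348 - 232) - 262331)/472828 = (194*(-80737/348) - 262331)*(1/472828) = (-7831489/174 - 262331)*(1/472828) = -53477083/174*1/472828 = -53477083/82272072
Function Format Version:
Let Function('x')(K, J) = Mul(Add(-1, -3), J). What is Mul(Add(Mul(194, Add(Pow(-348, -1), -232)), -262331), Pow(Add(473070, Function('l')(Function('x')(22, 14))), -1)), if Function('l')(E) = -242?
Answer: Rational(-53477083, 82272072) ≈ -0.65000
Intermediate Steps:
Function('x')(K, J) = Mul(-4, J)
Mul(Add(Mul(194, Add(Pow(-348, -1), -232)), -262331), Pow(Add(473070, Function('l')(Function('x')(22, 14))), -1)) = Mul(Add(Mul(194, Add(Pow(-348, -1), -232)), -262331), Pow(Add(473070, -242), -1)) = Mul(Add(Mul(194, Add(Rational(-1, 348), -232)), -262331), Pow(472828, -1)) = Mul(Add(Mul(194, Rational(-80737, 348)), -262331), Rational(1, 472828)) = Mul(Add(Rational(-7831489, 174), -262331), Rational(1, 472828)) = Mul(Rational(-53477083, 174), Rational(1, 472828)) = Rational(-53477083, 82272072)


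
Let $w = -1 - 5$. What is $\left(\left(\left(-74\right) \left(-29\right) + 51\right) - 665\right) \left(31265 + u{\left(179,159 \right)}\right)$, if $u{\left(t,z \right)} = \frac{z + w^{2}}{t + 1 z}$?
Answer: $\frac{622685230}{13} \approx 4.7899 \cdot 10^{7}$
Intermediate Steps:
$w = -6$ ($w = -1 - 5 = -6$)
$u{\left(t,z \right)} = \frac{36 + z}{t + z}$ ($u{\left(t,z \right)} = \frac{z + \left(-6\right)^{2}}{t + 1 z} = \frac{z + 36}{t + z} = \frac{36 + z}{t + z}$)
$\left(\left(\left(-74\right) \left(-29\right) + 51\right) - 665\right) \left(31265 + u{\left(179,159 \right)}\right) = \left(\left(\left(-74\right) \left(-29\right) + 51\right) - 665\right) \left(31265 + \frac{36 + 159}{179 + 159}\right) = \left(\left(2146 + 51\right) - 665\right) \left(31265 + \frac{1}{338} \cdot 195\right) = \left(2197 - 665\right) \left(31265 + \frac{1}{338} \cdot 195\right) = 1532 \left(31265 + \frac{15}{26}\right) = 1532 \cdot \frac{812905}{26} = \frac{622685230}{13}$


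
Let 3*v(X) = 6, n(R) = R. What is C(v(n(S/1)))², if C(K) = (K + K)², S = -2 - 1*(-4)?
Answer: 256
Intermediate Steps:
S = 2 (S = -2 + 4 = 2)
v(X) = 2 (v(X) = (⅓)*6 = 2)
C(K) = 4*K² (C(K) = (2*K)² = 4*K²)
C(v(n(S/1)))² = (4*2²)² = (4*4)² = 16² = 256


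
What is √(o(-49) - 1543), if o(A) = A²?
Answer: √858 ≈ 29.292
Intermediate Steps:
√(o(-49) - 1543) = √((-49)² - 1543) = √(2401 - 1543) = √858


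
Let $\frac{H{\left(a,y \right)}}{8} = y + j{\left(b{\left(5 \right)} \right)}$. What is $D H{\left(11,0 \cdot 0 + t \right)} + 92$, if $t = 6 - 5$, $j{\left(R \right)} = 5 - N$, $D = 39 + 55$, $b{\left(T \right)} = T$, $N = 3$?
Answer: $2348$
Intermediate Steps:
$D = 94$
$j{\left(R \right)} = 2$ ($j{\left(R \right)} = 5 - 3 = 2$)
$t = 1$ ($t = 6 - 5 = 1$)
$H{\left(a,y \right)} = 16 + 8 y$ ($H{\left(a,y \right)} = 8 \left(y + 2\right) = 8 \left(2 + y\right) = 16 + 8 y$)
$D H{\left(11,0 \cdot 0 + t \right)} + 92 = 94 \left(16 + 8 \left(0 \cdot 0 + 1\right)\right) + 92 = 94 \left(16 + 8 \left(0 + 1\right)\right) + 92 = 94 \left(16 + 8 \cdot 1\right) + 92 = 94 \left(16 + 8\right) + 92 = 94 \cdot 24 + 92 = 2256 + 92 = 2348$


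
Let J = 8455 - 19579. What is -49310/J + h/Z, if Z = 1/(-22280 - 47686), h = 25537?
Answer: -9937746304349/5562 ≈ -1.7867e+9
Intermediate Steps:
J = -11124
Z = -1/69966 (Z = 1/(-69966) = -1/69966 ≈ -1.4293e-5)
-49310/J + h/Z = -49310/(-11124) + 25537/(-1/69966) = -49310*(-1/11124) + 25537*(-69966) = 24655/5562 - 1786721742 = -9937746304349/5562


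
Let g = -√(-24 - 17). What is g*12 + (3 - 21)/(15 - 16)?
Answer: 18 - 12*I*√41 ≈ 18.0 - 76.838*I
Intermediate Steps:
g = -I*√41 (g = -√(-41) = -I*√41 ≈ -6.4031*I)
g*12 + (3 - 21)/(15 - 16) = -I*√41*12 + (3 - 21)/(15 - 16) = -12*I*√41 - 18/(-1) = -12*I*√41 - 18*(-1) = -12*I*√41 + 18 = 18 - 12*I*√41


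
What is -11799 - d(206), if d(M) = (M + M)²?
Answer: -181543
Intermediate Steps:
d(M) = 4*M² (d(M) = (2*M)² = 4*M²)
-11799 - d(206) = -11799 - 4*206² = -11799 - 4*42436 = -11799 - 1*169744 = -11799 - 169744 = -181543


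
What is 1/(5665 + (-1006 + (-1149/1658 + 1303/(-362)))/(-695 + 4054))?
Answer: 504014591/2855091064643 ≈ 0.00017653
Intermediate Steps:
1/(5665 + (-1006 + (-1149/1658 + 1303/(-362)))/(-695 + 4054)) = 1/(5665 + (-1006 + (-1149*1/1658 + 1303*(-1/362)))/3359) = 1/(5665 + (-1006 + (-1149/1658 - 1303/362))*(1/3359)) = 1/(5665 + (-1006 - 644078/150049)*(1/3359)) = 1/(5665 - 151593372/150049*1/3359) = 1/(5665 - 151593372/504014591) = 1/(2855091064643/504014591) = 504014591/2855091064643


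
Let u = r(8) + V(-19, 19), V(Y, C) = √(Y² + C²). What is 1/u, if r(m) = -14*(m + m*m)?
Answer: -504/507671 - 19*√2/1015342 ≈ -0.0010192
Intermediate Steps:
r(m) = -14*m - 14*m² (r(m) = -14*(m + m²) = -14*m - 14*m²)
V(Y, C) = √(C² + Y²)
u = -1008 + 19*√2 (u = -14*8*(1 + 8) + √(19² + (-19)²) = -14*8*9 + √(361 + 361) = -1008 + √722 = -1008 + 19*√2 ≈ -981.13)
1/u = 1/(-1008 + 19*√2)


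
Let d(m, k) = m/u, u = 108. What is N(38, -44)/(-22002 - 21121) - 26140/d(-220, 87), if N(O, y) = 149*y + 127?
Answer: 6087140907/474353 ≈ 12833.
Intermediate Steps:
N(O, y) = 127 + 149*y
d(m, k) = m/108
N(38, -44)/(-22002 - 21121) - 26140/d(-220, 87) = (127 + 149*(-44))/(-22002 - 21121) - 26140/((1/108)*(-220)) = (127 - 6556)/(-43123) - 26140/(-55/27) = -6429*(-1/43123) - 26140*(-27/55) = 6429/43123 + 141156/11 = 6087140907/474353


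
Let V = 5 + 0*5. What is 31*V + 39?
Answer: 194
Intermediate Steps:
V = 5 (V = 5 + 0 = 5)
31*V + 39 = 31*5 + 39 = 155 + 39 = 194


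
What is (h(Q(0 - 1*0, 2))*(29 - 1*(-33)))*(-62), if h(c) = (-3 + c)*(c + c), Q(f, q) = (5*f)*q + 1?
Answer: 15376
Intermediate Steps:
Q(f, q) = 1 + 5*f*q (Q(f, q) = 5*f*q + 1 = 1 + 5*f*q)
h(c) = 2*c*(-3 + c) (h(c) = (-3 + c)*(2*c) = 2*c*(-3 + c))
(h(Q(0 - 1*0, 2))*(29 - 1*(-33)))*(-62) = ((2*(1 + 5*(0 - 1*0)*2)*(-3 + (1 + 5*(0 - 1*0)*2)))*(29 - 1*(-33)))*(-62) = ((2*(1 + 5*(0 + 0)*2)*(-3 + (1 + 5*(0 + 0)*2)))*(29 + 33))*(-62) = ((2*(1 + 5*0*2)*(-3 + (1 + 5*0*2)))*62)*(-62) = ((2*(1 + 0)*(-3 + (1 + 0)))*62)*(-62) = ((2*1*(-3 + 1))*62)*(-62) = ((2*1*(-2))*62)*(-62) = -4*62*(-62) = -248*(-62) = 15376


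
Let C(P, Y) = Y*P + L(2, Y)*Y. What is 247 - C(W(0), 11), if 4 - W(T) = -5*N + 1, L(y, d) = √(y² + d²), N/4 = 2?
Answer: -226 - 55*√5 ≈ -348.98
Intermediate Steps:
N = 8 (N = 4*2 = 8)
L(y, d) = √(d² + y²)
W(T) = 43 (W(T) = 4 - (-5*8 + 1) = 4 - (-40 + 1) = 4 - 1*(-39) = 4 + 39 = 43)
C(P, Y) = P*Y + Y*√(4 + Y²) (C(P, Y) = Y*P + √(Y² + 2²)*Y = P*Y + √(Y² + 4)*Y = P*Y + √(4 + Y²)*Y = P*Y + Y*√(4 + Y²))
247 - C(W(0), 11) = 247 - 11*(43 + √(4 + 11²)) = 247 - 11*(43 + √(4 + 121)) = 247 - 11*(43 + √125) = 247 - 11*(43 + 5*√5) = 247 - (473 + 55*√5) = 247 + (-473 - 55*√5) = -226 - 55*√5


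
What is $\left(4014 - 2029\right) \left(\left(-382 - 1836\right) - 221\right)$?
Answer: $-4841415$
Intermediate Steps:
$\left(4014 - 2029\right) \left(\left(-382 - 1836\right) - 221\right) = 1985 \left(-2218 - 221\right) = 1985 \left(-2439\right) = -4841415$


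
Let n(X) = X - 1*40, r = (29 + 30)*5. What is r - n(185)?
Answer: 150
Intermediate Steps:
r = 295 (r = 59*5 = 295)
n(X) = -40 + X (n(X) = X - 40 = -40 + X)
r - n(185) = 295 - (-40 + 185) = 295 - 1*145 = 295 - 145 = 150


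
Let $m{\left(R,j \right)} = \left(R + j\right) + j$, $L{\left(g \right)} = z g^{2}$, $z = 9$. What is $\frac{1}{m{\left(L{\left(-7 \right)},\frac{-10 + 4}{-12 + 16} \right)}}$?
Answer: $\frac{1}{438} \approx 0.0022831$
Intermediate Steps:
$L{\left(g \right)} = 9 g^{2}$
$m{\left(R,j \right)} = R + 2 j$
$\frac{1}{m{\left(L{\left(-7 \right)},\frac{-10 + 4}{-12 + 16} \right)}} = \frac{1}{9 \left(-7\right)^{2} + 2 \frac{-10 + 4}{-12 + 16}} = \frac{1}{9 \cdot 49 + 2 \left(- \frac{6}{4}\right)} = \frac{1}{441 + 2 \left(\left(-6\right) \frac{1}{4}\right)} = \frac{1}{441 + 2 \left(- \frac{3}{2}\right)} = \frac{1}{441 - 3} = \frac{1}{438}$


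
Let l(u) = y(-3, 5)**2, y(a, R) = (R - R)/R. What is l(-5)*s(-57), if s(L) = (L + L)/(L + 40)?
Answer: 0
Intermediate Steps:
y(a, R) = 0 (y(a, R) = 0/R = 0)
s(L) = 2*L/(40 + L) (s(L) = (2*L)/(40 + L) = 2*L/(40 + L))
l(u) = 0 (l(u) = 0**2 = 0)
l(-5)*s(-57) = 0*(2*(-57)/(40 - 57)) = 0*(2*(-57)/(-17)) = 0*(2*(-57)*(-1/17)) = 0*(114/17) = 0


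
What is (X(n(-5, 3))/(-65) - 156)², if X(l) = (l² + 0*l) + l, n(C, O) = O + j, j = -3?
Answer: 24336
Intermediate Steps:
n(C, O) = -3 + O (n(C, O) = O - 3 = -3 + O)
X(l) = l + l² (X(l) = (l² + 0) + l = l² + l = l + l²)
(X(n(-5, 3))/(-65) - 156)² = (((-3 + 3)*(1 + (-3 + 3)))/(-65) - 156)² = ((0*(1 + 0))*(-1/65) - 156)² = ((0*1)*(-1/65) - 156)² = (0*(-1/65) - 156)² = (0 - 156)² = (-156)² = 24336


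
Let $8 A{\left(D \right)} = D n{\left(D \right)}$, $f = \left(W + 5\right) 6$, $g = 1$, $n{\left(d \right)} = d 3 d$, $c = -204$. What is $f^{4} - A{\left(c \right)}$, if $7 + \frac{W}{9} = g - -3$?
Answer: $306779400$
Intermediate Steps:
$n{\left(d \right)} = 3 d^{2}$ ($n{\left(d \right)} = 3 d d = 3 d^{2}$)
$W = -27$ ($W = -63 + 9 \left(1 - -3\right) = -63 + 9 \left(1 + 3\right) = -63 + 9 \cdot 4 = -63 + 36 = -27$)
$f = -132$ ($f = \left(-27 + 5\right) 6 = \left(-22\right) 6 = -132$)
$A{\left(D \right)} = \frac{3 D^{3}}{8}$ ($A{\left(D \right)} = \frac{D 3 D^{2}}{8} = \frac{3 D^{3}}{8}$)
$f^{4} - A{\left(c \right)} = \left(-132\right)^{4} - \frac{3 \left(-204\right)^{3}}{8} = 303595776 - \frac{3}{8} \left(-8489664\right) = 303595776 - -3183624 = 303595776 + 3183624 = 306779400$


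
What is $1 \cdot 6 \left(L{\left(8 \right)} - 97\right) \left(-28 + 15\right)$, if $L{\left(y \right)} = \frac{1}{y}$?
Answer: $\frac{30225}{4} \approx 7556.3$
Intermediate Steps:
$1 \cdot 6 \left(L{\left(8 \right)} - 97\right) \left(-28 + 15\right) = 1 \cdot 6 \left(\frac{1}{8} - 97\right) \left(-28 + 15\right) = 6 \left(\frac{1}{8} - 97\right) \left(-13\right) = 6 \left(\left(- \frac{775}{8}\right) \left(-13\right)\right) = 6 \cdot \frac{10075}{8} = \frac{30225}{4}$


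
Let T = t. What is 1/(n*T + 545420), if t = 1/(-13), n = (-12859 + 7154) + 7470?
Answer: 13/7088695 ≈ 1.8339e-6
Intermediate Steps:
n = 1765 (n = -5705 + 7470 = 1765)
t = -1/13 ≈ -0.076923
T = -1/13 ≈ -0.076923
1/(n*T + 545420) = 1/(1765*(-1/13) + 545420) = 1/(-1765/13 + 545420) = 1/(7088695/13) = 13/7088695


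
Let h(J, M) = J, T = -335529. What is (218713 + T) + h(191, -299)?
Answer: -116625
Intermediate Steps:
(218713 + T) + h(191, -299) = (218713 - 335529) + 191 = -116816 + 191 = -116625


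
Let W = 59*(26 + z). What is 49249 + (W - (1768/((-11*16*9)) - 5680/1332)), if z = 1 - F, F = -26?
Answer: 127915331/2442 ≈ 52381.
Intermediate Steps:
z = 27 (z = 1 - 1*(-26) = 1 + 26 = 27)
W = 3127 (W = 59*(26 + 27) = 59*53 = 3127)
49249 + (W - (1768/((-11*16*9)) - 5680/1332)) = 49249 + (3127 - (1768/((-11*16*9)) - 5680/1332)) = 49249 + (3127 - (1768/((-176*9)) - 5680*1/1332)) = 49249 + (3127 - (1768/(-1584) - 1420/333)) = 49249 + (3127 - (1768*(-1/1584) - 1420/333)) = 49249 + (3127 - (-221/198 - 1420/333)) = 49249 + (3127 - 1*(-13139/2442)) = 49249 + (3127 + 13139/2442) = 49249 + 7649273/2442 = 127915331/2442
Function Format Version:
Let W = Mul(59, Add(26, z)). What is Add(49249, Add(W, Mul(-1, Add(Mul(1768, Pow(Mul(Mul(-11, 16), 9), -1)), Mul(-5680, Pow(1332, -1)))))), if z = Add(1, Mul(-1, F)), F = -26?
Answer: Rational(127915331, 2442) ≈ 52381.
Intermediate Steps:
z = 27 (z = Add(1, Mul(-1, -26)) = Add(1, 26) = 27)
W = 3127 (W = Mul(59, Add(26, 27)) = Mul(59, 53) = 3127)
Add(49249, Add(W, Mul(-1, Add(Mul(1768, Pow(Mul(Mul(-11, 16), 9), -1)), Mul(-5680, Pow(1332, -1)))))) = Add(49249, Add(3127, Mul(-1, Add(Mul(1768, Pow(Mul(Mul(-11, 16), 9), -1)), Mul(-5680, Pow(1332, -1)))))) = Add(49249, Add(3127, Mul(-1, Add(Mul(1768, Pow(Mul(-176, 9), -1)), Mul(-5680, Rational(1, 1332)))))) = Add(49249, Add(3127, Mul(-1, Add(Mul(1768, Pow(-1584, -1)), Rational(-1420, 333))))) = Add(49249, Add(3127, Mul(-1, Add(Mul(1768, Rational(-1, 1584)), Rational(-1420, 333))))) = Add(49249, Add(3127, Mul(-1, Add(Rational(-221, 198), Rational(-1420, 333))))) = Add(49249, Add(3127, Mul(-1, Rational(-13139, 2442)))) = Add(49249, Add(3127, Rational(13139, 2442))) = Add(49249, Rational(7649273, 2442)) = Rational(127915331, 2442)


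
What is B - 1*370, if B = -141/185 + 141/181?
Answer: -12388886/33485 ≈ -369.98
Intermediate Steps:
B = 564/33485 (B = -141*1/185 + 141*(1/181) = -141/185 + 141/181 = 564/33485 ≈ 0.016843)
B - 1*370 = 564/33485 - 1*370 = 564/33485 - 370 = -12388886/33485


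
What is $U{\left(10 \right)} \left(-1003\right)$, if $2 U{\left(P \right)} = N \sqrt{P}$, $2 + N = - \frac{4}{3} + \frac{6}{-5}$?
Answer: $\frac{34102 \sqrt{10}}{15} \approx 7189.3$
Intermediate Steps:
$N = - \frac{68}{15}$ ($N = -2 + \left(- \frac{4}{3} + \frac{6}{-5}\right) = -2 + \left(\left(-4\right) \frac{1}{3} + 6 \left(- \frac{1}{5}\right)\right) = -2 - \frac{38}{15} = - \frac{68}{15} \approx -4.5333$)
$U{\left(P \right)} = - \frac{34 \sqrt{P}}{15}$ ($U{\left(P \right)} = \frac{\left(- \frac{68}{15}\right) \sqrt{P}}{2} = - \frac{34 \sqrt{P}}{15}$)
$U{\left(10 \right)} \left(-1003\right) = - \frac{34 \sqrt{10}}{15} \left(-1003\right) = \frac{34102 \sqrt{10}}{15}$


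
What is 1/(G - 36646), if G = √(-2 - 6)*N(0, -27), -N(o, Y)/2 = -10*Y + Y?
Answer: I/(2*(-18323*I + 486*√2)) ≈ -2.725e-5 + 1.0222e-6*I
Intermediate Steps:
N(o, Y) = 18*Y (N(o, Y) = -2*(-10*Y + Y) = -(-18)*Y = 18*Y)
G = -972*I*√2 (G = √(-2 - 6)*(18*(-27)) = √(-8)*(-486) = (2*I*√2)*(-486) = -972*I*√2 ≈ -1374.6*I)
1/(G - 36646) = 1/(-972*I*√2 - 36646) = 1/(-36646 - 972*I*√2)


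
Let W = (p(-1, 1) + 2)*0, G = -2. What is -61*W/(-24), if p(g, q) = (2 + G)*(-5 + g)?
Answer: 0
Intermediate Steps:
p(g, q) = 0 (p(g, q) = (2 - 2)*(-5 + g) = 0*(-5 + g) = 0)
W = 0 (W = (0 + 2)*0 = 2*0 = 0)
-61*W/(-24) = -61*0/(-24) = 0*(-1/24) = 0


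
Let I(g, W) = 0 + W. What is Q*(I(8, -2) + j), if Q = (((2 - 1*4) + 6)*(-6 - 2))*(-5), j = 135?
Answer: 21280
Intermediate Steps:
I(g, W) = W
Q = 160 (Q = (((2 - 4) + 6)*(-8))*(-5) = ((-2 + 6)*(-8))*(-5) = (4*(-8))*(-5) = -32*(-5) = 160)
Q*(I(8, -2) + j) = 160*(-2 + 135) = 160*133 = 21280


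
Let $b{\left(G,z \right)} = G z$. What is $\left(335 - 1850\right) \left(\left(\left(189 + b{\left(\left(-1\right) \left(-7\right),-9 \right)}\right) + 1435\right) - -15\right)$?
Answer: $-2387640$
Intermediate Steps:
$\left(335 - 1850\right) \left(\left(\left(189 + b{\left(\left(-1\right) \left(-7\right),-9 \right)}\right) + 1435\right) - -15\right) = \left(335 - 1850\right) \left(\left(\left(189 + \left(-1\right) \left(-7\right) \left(-9\right)\right) + 1435\right) - -15\right) = - 1515 \left(\left(\left(189 + 7 \left(-9\right)\right) + 1435\right) + 15\right) = - 1515 \left(\left(\left(189 - 63\right) + 1435\right) + 15\right) = - 1515 \left(\left(126 + 1435\right) + 15\right) = - 1515 \left(1561 + 15\right) = \left(-1515\right) 1576 = -2387640$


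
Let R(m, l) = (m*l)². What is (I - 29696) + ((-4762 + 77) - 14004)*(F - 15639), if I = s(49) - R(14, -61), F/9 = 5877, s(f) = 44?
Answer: -696998974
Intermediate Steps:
F = 52893 (F = 9*5877 = 52893)
R(m, l) = l²*m² (R(m, l) = (l*m)² = l²*m²)
I = -729272 (I = 44 - (-61)²*14² = 44 - 3721*196 = 44 - 1*729316 = 44 - 729316 = -729272)
(I - 29696) + ((-4762 + 77) - 14004)*(F - 15639) = (-729272 - 29696) + ((-4762 + 77) - 14004)*(52893 - 15639) = -758968 + (-4685 - 14004)*37254 = -758968 - 18689*37254 = -758968 - 696240006 = -696998974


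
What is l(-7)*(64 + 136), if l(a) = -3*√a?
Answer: -600*I*√7 ≈ -1587.5*I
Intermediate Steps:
l(-7)*(64 + 136) = (-3*I*√7)*(64 + 136) = -3*I*√7*200 = -600*I*√7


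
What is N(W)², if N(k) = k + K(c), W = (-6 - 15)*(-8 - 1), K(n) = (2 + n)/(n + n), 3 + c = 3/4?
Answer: 11580409/324 ≈ 35742.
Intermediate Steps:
c = -9/4 (c = -3 + 3/4 = -3 + 3*(¼) = -3 + ¾ = -9/4 ≈ -2.2500)
K(n) = (2 + n)/(2*n) (K(n) = (2 + n)/((2*n)) = (2 + n)*(1/(2*n)) = (2 + n)/(2*n))
W = 189 (W = -21*(-9) = 189)
N(k) = 1/18 + k (N(k) = k + (2 - 9/4)/(2*(-9/4)) = k + (½)*(-4/9)*(-¼) = k + 1/18 = 1/18 + k)
N(W)² = (1/18 + 189)² = (3403/18)² = 11580409/324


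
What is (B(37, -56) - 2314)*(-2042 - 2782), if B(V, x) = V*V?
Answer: 4558680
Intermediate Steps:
B(V, x) = V²
(B(37, -56) - 2314)*(-2042 - 2782) = (37² - 2314)*(-2042 - 2782) = (1369 - 2314)*(-4824) = -945*(-4824) = 4558680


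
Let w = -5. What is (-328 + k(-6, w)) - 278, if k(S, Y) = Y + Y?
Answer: -616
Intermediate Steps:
k(S, Y) = 2*Y
(-328 + k(-6, w)) - 278 = (-328 + 2*(-5)) - 278 = (-328 - 10) - 278 = -338 - 278 = -616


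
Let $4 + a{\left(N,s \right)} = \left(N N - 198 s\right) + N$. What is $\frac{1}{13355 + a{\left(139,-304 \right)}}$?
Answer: $\frac{1}{93003} \approx 1.0752 \cdot 10^{-5}$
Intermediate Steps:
$a{\left(N,s \right)} = -4 + N + N^{2} - 198 s$ ($a{\left(N,s \right)} = -4 + \left(\left(N N - 198 s\right) + N\right) = -4 + \left(\left(N^{2} - 198 s\right) + N\right) = -4 + \left(N + N^{2} - 198 s\right) = -4 + N + N^{2} - 198 s$)
$\frac{1}{13355 + a{\left(139,-304 \right)}} = \frac{1}{13355 + \left(-4 + 139 + 139^{2} - -60192\right)} = \frac{1}{13355 + \left(-4 + 139 + 19321 + 60192\right)} = \frac{1}{13355 + 79648} = \frac{1}{93003}$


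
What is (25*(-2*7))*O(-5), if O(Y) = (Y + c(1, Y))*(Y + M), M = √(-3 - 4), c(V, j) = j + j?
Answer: -26250 + 5250*I*√7 ≈ -26250.0 + 13890.0*I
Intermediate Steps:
c(V, j) = 2*j
M = I*√7 (M = √(-7) = I*√7 ≈ 2.6458*I)
O(Y) = 3*Y*(Y + I*√7) (O(Y) = (Y + 2*Y)*(Y + I*√7) = (3*Y)*(Y + I*√7) = 3*Y*(Y + I*√7))
(25*(-2*7))*O(-5) = (25*(-2*7))*(3*(-5)*(-5 + I*√7)) = (25*(-14))*(75 - 15*I*√7) = -350*(75 - 15*I*√7) = -26250 + 5250*I*√7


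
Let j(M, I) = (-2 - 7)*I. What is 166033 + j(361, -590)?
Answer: 171343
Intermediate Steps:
j(M, I) = -9*I
166033 + j(361, -590) = 166033 - 9*(-590) = 166033 + 5310 = 171343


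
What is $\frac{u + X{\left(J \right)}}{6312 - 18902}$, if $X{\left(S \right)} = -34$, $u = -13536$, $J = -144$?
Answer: $\frac{1357}{1259} \approx 1.0778$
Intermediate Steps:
$\frac{u + X{\left(J \right)}}{6312 - 18902} = \frac{-13536 - 34}{6312 - 18902} = - \frac{13570}{-12590} = \left(-13570\right) \left(- \frac{1}{12590}\right) = \frac{1357}{1259}$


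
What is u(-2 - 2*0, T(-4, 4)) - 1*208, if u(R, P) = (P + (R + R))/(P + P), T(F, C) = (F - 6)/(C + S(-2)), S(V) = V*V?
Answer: -2059/10 ≈ -205.90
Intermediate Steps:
S(V) = V²
T(F, C) = (-6 + F)/(4 + C) (T(F, C) = (F - 6)/(C + (-2)²) = (-6 + F)/(C + 4) = (-6 + F)/(4 + C))
u(R, P) = (P + 2*R)/(2*P) (u(R, P) = (P + 2*R)/((2*P)) = (P + 2*R)*(1/(2*P)) = (P + 2*R)/(2*P))
u(-2 - 2*0, T(-4, 4)) - 1*208 = ((-2 - 2*0) + ((-6 - 4)/(4 + 4))/2)/(((-6 - 4)/(4 + 4))) - 1*208 = ((-2 + 0) + (-10/8)/2)/((-10/8)) - 208 = (-2 + ((⅛)*(-10))/2)/(((⅛)*(-10))) - 208 = (-2 + (½)*(-5/4))/(-5/4) - 208 = -4*(-2 - 5/8)/5 - 208 = -⅘*(-21/8) - 208 = 21/10 - 208 = -2059/10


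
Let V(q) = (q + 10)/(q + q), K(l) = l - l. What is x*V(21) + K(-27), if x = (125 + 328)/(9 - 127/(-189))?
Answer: 126387/3656 ≈ 34.570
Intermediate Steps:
K(l) = 0
x = 85617/1828 (x = 453/(9 - 127*(-1/189)) = 453/(9 + 127/189) = 453/(1828/189) = 453*(189/1828) = 85617/1828 ≈ 46.836)
V(q) = (10 + q)/(2*q) (V(q) = (10 + q)/((2*q)) = (10 + q)*(1/(2*q)) = (10 + q)/(2*q))
x*V(21) + K(-27) = 85617*((½)*(10 + 21)/21)/1828 + 0 = 85617*((½)*(1/21)*31)/1828 + 0 = (85617/1828)*(31/42) + 0 = 126387/3656 + 0 = 126387/3656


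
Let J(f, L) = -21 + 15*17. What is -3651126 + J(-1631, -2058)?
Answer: -3650892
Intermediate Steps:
J(f, L) = 234 (J(f, L) = -21 + 255 = 234)
-3651126 + J(-1631, -2058) = -3651126 + 234 = -3650892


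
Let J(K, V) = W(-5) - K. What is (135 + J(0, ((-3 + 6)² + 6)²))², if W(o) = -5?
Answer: 16900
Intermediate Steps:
J(K, V) = -5 - K
(135 + J(0, ((-3 + 6)² + 6)²))² = (135 + (-5 - 1*0))² = (135 + (-5 + 0))² = (135 - 5)² = 130² = 16900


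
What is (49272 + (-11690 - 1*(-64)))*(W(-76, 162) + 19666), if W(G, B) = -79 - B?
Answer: 731273550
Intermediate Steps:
(49272 + (-11690 - 1*(-64)))*(W(-76, 162) + 19666) = (49272 + (-11690 - 1*(-64)))*((-79 - 1*162) + 19666) = (49272 + (-11690 + 64))*((-79 - 162) + 19666) = (49272 - 11626)*(-241 + 19666) = 37646*19425 = 731273550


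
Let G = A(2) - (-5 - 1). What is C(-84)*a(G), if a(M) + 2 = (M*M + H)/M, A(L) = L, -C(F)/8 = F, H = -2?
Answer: 3864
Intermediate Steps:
C(F) = -8*F
G = 8 (G = 2 - (-5 - 1) = 2 - 1*(-6) = 2 + 6 = 8)
a(M) = -2 + (-2 + M**2)/M (a(M) = -2 + (M*M - 2)/M = -2 + (M**2 - 2)/M = -2 + (-2 + M**2)/M)
C(-84)*a(G) = (-8*(-84))*(-2 + 8 - 2/8) = 672*(-2 + 8 - 2*1/8) = 672*(-2 + 8 - 1/4) = 672*(23/4) = 3864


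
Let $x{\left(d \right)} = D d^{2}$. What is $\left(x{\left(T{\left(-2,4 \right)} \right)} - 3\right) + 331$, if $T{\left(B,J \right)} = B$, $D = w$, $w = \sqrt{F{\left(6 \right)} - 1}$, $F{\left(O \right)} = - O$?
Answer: $328 + 4 i \sqrt{7} \approx 328.0 + 10.583 i$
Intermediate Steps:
$w = i \sqrt{7}$ ($w = \sqrt{\left(-1\right) 6 - 1} = \sqrt{-6 - 1} = \sqrt{-7} = i \sqrt{7} \approx 2.6458 i$)
$D = i \sqrt{7} \approx 2.6458 i$
$x{\left(d \right)} = i \sqrt{7} d^{2}$
$\left(x{\left(T{\left(-2,4 \right)} \right)} - 3\right) + 331 = \left(i \sqrt{7} \left(-2\right)^{2} - 3\right) + 331 = \left(i \sqrt{7} \cdot 4 - 3\right) + 331 = \left(4 i \sqrt{7} - 3\right) + 331 = \left(-3 + 4 i \sqrt{7}\right) + 331 = 328 + 4 i \sqrt{7}$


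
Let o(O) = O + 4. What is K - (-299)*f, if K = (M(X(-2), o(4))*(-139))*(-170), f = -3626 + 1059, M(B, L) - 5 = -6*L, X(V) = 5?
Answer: -1783623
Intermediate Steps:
o(O) = 4 + O
M(B, L) = 5 - 6*L
f = -2567
K = -1016090 (K = ((5 - 6*(4 + 4))*(-139))*(-170) = ((5 - 6*8)*(-139))*(-170) = ((5 - 48)*(-139))*(-170) = -43*(-139)*(-170) = 5977*(-170) = -1016090)
K - (-299)*f = -1016090 - (-299)*(-2567) = -1016090 - 1*767533 = -1016090 - 767533 = -1783623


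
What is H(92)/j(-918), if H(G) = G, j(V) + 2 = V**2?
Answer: 46/421361 ≈ 0.00010917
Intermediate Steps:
j(V) = -2 + V**2
H(92)/j(-918) = 92/(-2 + (-918)**2) = 92/(-2 + 842724) = 92/842722 = 92*(1/842722) = 46/421361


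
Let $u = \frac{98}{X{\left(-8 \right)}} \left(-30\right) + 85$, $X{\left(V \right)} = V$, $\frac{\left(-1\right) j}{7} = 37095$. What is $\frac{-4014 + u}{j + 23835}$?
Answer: $\frac{7123}{471660} \approx 0.015102$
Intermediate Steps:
$j = -259665$ ($j = \left(-7\right) 37095 = -259665$)
$u = \frac{905}{2}$ ($u = \frac{98}{-8} \left(-30\right) + 85 = 98 \left(- \frac{1}{8}\right) \left(-30\right) + 85 = \left(- \frac{49}{4}\right) \left(-30\right) + 85 = \frac{735}{2} + 85 = \frac{905}{2} \approx 452.5$)
$\frac{-4014 + u}{j + 23835} = \frac{-4014 + \frac{905}{2}}{-259665 + 23835} = - \frac{7123}{2 \left(-235830\right)} = \left(- \frac{7123}{2}\right) \left(- \frac{1}{235830}\right) = \frac{7123}{471660}$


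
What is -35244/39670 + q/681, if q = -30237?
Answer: -203917159/4502545 ≈ -45.289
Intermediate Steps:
-35244/39670 + q/681 = -35244/39670 - 30237/681 = -35244*1/39670 - 30237*1/681 = -17622/19835 - 10079/227 = -203917159/4502545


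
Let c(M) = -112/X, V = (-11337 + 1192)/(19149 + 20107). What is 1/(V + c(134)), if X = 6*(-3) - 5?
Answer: 902888/4163337 ≈ 0.21687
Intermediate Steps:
X = -23 (X = -18 - 5 = -23)
V = -10145/39256 ≈ -0.25843
c(M) = 112/23 (c(M) = -112/(-23) = -112*(-1/23) = 112/23)
1/(V + c(134)) = 1/(-10145/39256 + 112/23) = 1/(4163337/902888) = 902888/4163337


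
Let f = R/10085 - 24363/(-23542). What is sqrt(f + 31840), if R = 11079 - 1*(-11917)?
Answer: 9*sqrt(22160102823221739890)/237421070 ≈ 178.45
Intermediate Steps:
R = 22996 (R = 11079 + 11917 = 22996)
f = 787072687/237421070 (f = 22996/10085 - 24363/(-23542) = 22996*(1/10085) - 24363*(-1/23542) = 22996/10085 + 24363/23542 = 787072687/237421070 ≈ 3.3151)
sqrt(f + 31840) = sqrt(787072687/237421070 + 31840) = sqrt(7560273941487/237421070) = 9*sqrt(22160102823221739890)/237421070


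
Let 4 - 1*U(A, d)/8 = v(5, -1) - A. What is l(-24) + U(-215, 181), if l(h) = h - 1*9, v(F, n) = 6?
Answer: -1769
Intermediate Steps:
l(h) = -9 + h (l(h) = h - 9 = -9 + h)
U(A, d) = -16 + 8*A (U(A, d) = 32 - 8*(6 - A) = 32 + (-48 + 8*A) = -16 + 8*A)
l(-24) + U(-215, 181) = (-9 - 24) + (-16 + 8*(-215)) = -33 + (-16 - 1720) = -33 - 1736 = -1769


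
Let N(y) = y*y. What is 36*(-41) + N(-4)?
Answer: -1460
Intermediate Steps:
N(y) = y²
36*(-41) + N(-4) = 36*(-41) + (-4)² = -1476 + 16 = -1460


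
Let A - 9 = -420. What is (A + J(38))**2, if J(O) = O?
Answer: 139129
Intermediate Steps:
A = -411 (A = 9 - 420 = -411)
(A + J(38))**2 = (-411 + 38)**2 = (-373)**2 = 139129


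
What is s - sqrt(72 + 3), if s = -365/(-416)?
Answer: 365/416 - 5*sqrt(3) ≈ -7.7829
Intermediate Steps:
s = 365/416 (s = -365*(-1/416) = 365/416 ≈ 0.87740)
s - sqrt(72 + 3) = 365/416 - sqrt(72 + 3) = 365/416 - sqrt(75) = 365/416 - 5*sqrt(3)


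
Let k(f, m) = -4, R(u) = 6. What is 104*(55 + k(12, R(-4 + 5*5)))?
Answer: 5304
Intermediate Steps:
104*(55 + k(12, R(-4 + 5*5))) = 104*(55 - 4) = 104*51 = 5304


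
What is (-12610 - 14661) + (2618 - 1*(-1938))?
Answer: -22715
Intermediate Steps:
(-12610 - 14661) + (2618 - 1*(-1938)) = -27271 + (2618 + 1938) = -27271 + 4556 = -22715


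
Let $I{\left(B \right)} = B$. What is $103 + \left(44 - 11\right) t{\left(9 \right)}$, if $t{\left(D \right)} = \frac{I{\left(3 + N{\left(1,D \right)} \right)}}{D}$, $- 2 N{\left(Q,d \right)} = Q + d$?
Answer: $\frac{287}{3} \approx 95.667$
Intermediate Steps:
$N{\left(Q,d \right)} = - \frac{Q}{2} - \frac{d}{2}$ ($N{\left(Q,d \right)} = - \frac{Q + d}{2} = - \frac{Q}{2} - \frac{d}{2}$)
$t{\left(D \right)} = \frac{\frac{5}{2} - \frac{D}{2}}{D}$ ($t{\left(D \right)} = \frac{3 - \left(\frac{1}{2} + \frac{D}{2}\right)}{D} = \frac{\frac{5}{2} - \frac{D}{2}}{D}$)
$103 + \left(44 - 11\right) t{\left(9 \right)} = 103 + \left(44 - 11\right) \frac{5 - 9}{2 \cdot 9} = 103 + 33 \cdot \frac{1}{2} \cdot \frac{1}{9} \left(5 - 9\right) = 103 + 33 \cdot \frac{1}{2} \cdot \frac{1}{9} \left(-4\right) = 103 + 33 \left(- \frac{2}{9}\right) = 103 - \frac{22}{3} = \frac{287}{3}$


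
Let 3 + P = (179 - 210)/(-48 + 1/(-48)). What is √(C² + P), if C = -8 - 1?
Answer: 9*√5158590/2305 ≈ 8.8682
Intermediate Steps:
C = -9
P = -5427/2305 (P = -3 + (179 - 210)/(-48 + 1/(-48)) = -3 - 31/(-48 - 1/48) = -3 - 31/(-2305/48) = -3 - 31*(-48/2305) = -3 + 1488/2305 = -5427/2305 ≈ -2.3544)
√(C² + P) = √((-9)² - 5427/2305) = √(81 - 5427/2305) = √(181278/2305) = 9*√5158590/2305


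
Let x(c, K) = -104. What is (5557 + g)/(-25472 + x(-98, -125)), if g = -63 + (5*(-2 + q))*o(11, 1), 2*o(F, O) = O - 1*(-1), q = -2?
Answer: -119/556 ≈ -0.21403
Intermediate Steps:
o(F, O) = ½ + O/2 (o(F, O) = (O - 1*(-1))/2 = (O + 1)/2 = (1 + O)/2 = ½ + O/2)
g = -83 (g = -63 + (5*(-2 - 2))*(½ + (½)*1) = -63 + (5*(-4))*(½ + ½) = -63 - 20*1 = -63 - 20 = -83)
(5557 + g)/(-25472 + x(-98, -125)) = (5557 - 83)/(-25472 - 104) = 5474/(-25576) = 5474*(-1/25576) = -119/556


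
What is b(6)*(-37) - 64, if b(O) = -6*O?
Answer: 1268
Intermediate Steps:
b(6)*(-37) - 64 = -6*6*(-37) - 64 = -36*(-37) - 64 = 1332 - 64 = 1268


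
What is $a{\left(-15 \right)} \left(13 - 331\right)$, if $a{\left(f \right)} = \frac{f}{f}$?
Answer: $-318$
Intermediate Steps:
$a{\left(f \right)} = 1$
$a{\left(-15 \right)} \left(13 - 331\right) = 1 \left(13 - 331\right) = 1 \left(-318\right) = -318$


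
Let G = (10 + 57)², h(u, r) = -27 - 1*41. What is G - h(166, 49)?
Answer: 4557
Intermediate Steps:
h(u, r) = -68 (h(u, r) = -27 - 41 = -68)
G = 4489 (G = 67² = 4489)
G - h(166, 49) = 4489 - 1*(-68) = 4489 + 68 = 4557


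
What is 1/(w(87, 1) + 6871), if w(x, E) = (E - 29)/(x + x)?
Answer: 87/597763 ≈ 0.00014554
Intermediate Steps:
w(x, E) = (-29 + E)/(2*x) (w(x, E) = (-29 + E)/((2*x)) = (-29 + E)*(1/(2*x)) = (-29 + E)/(2*x))
1/(w(87, 1) + 6871) = 1/((½)*(-29 + 1)/87 + 6871) = 1/((½)*(1/87)*(-28) + 6871) = 1/(-14/87 + 6871) = 1/(597763/87) = 87/597763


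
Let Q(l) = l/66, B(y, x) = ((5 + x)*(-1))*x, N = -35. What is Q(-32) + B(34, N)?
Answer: -34666/33 ≈ -1050.5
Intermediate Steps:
B(y, x) = x*(-5 - x) (B(y, x) = (-5 - x)*x = x*(-5 - x))
Q(l) = l/66 (Q(l) = l*(1/66) = l/66)
Q(-32) + B(34, N) = (1/66)*(-32) - 1*(-35)*(5 - 35) = -16/33 - 1*(-35)*(-30) = -16/33 - 1050 = -34666/33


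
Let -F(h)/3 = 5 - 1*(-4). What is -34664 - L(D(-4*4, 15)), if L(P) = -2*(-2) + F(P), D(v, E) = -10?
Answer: -34641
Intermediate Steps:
F(h) = -27 (F(h) = -3*(5 - 1*(-4)) = -3*(5 + 4) = -3*9 = -27)
L(P) = -23 (L(P) = -2*(-2) - 27 = 4 - 27 = -23)
-34664 - L(D(-4*4, 15)) = -34664 - 1*(-23) = -34664 + 23 = -34641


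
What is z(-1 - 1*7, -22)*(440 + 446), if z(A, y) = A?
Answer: -7088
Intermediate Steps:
z(-1 - 1*7, -22)*(440 + 446) = (-1 - 1*7)*(440 + 446) = (-1 - 7)*886 = -8*886 = -7088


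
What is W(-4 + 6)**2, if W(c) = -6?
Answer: 36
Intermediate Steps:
W(-4 + 6)**2 = (-6)**2 = 36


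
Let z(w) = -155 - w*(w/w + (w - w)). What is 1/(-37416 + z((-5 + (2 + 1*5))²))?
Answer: -1/37575 ≈ -2.6613e-5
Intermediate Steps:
z(w) = -155 - w (z(w) = -155 - w*(1 + 0) = -155 - w)
1/(-37416 + z((-5 + (2 + 1*5))²)) = 1/(-37416 + (-155 - (-5 + (2 + 1*5))²)) = 1/(-37416 + (-155 - (-5 + (2 + 5))²)) = 1/(-37416 + (-155 - (-5 + 7)²)) = 1/(-37416 + (-155 - 1*2²)) = 1/(-37416 + (-155 - 1*4)) = 1/(-37416 + (-155 - 4)) = 1/(-37416 - 159) = 1/(-37575) = -1/37575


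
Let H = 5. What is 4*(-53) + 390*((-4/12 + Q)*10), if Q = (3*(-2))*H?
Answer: -118512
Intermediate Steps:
Q = -30 (Q = (3*(-2))*5 = -6*5 = -30)
4*(-53) + 390*((-4/12 + Q)*10) = 4*(-53) + 390*((-4/12 - 30)*10) = -212 + 390*((-4*1/12 - 30)*10) = -212 + 390*((-⅓ - 30)*10) = -212 + 390*(-91/3*10) = -212 + 390*(-910/3) = -212 - 118300 = -118512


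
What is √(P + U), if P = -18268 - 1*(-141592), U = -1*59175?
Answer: √64149 ≈ 253.28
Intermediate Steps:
U = -59175
P = 123324 (P = -18268 + 141592 = 123324)
√(P + U) = √(123324 - 59175) = √64149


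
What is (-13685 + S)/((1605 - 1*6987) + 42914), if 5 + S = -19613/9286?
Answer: -127144953/348522152 ≈ -0.36481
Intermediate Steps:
S = -66043/9286 (S = -5 - 19613/9286 = -66043/9286 ≈ -7.1121)
(-13685 + S)/((1605 - 1*6987) + 42914) = (-13685 - 66043/9286)/((1605 - 1*6987) + 42914) = -127144953/(9286*((1605 - 6987) + 42914)) = -127144953/(9286*(-5382 + 42914)) = -127144953/9286/37532 = -127144953/9286*1/37532 = -127144953/348522152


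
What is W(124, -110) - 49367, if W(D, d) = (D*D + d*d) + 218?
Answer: -21673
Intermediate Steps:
W(D, d) = 218 + D**2 + d**2 (W(D, d) = (D**2 + d**2) + 218 = 218 + D**2 + d**2)
W(124, -110) - 49367 = (218 + 124**2 + (-110)**2) - 49367 = (218 + 15376 + 12100) - 49367 = 27694 - 49367 = -21673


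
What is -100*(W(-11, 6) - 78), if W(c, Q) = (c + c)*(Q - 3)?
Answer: 14400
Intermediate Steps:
W(c, Q) = 2*c*(-3 + Q) (W(c, Q) = (2*c)*(-3 + Q) = 2*c*(-3 + Q))
-100*(W(-11, 6) - 78) = -100*(2*(-11)*(-3 + 6) - 78) = -100*(2*(-11)*3 - 78) = -100*(-66 - 78) = -100*(-144) = 14400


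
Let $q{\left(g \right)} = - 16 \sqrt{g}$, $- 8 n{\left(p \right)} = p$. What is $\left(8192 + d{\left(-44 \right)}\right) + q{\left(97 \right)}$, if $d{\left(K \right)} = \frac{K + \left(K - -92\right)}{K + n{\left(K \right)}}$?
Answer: $\frac{630776}{77} - 16 \sqrt{97} \approx 8034.3$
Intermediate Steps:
$n{\left(p \right)} = - \frac{p}{8}$
$d{\left(K \right)} = \frac{8 \left(92 + 2 K\right)}{7 K}$ ($d{\left(K \right)} = \frac{K + \left(K - -92\right)}{K - \frac{K}{8}} = \frac{K + \left(K + 92\right)}{\frac{7}{8} K} = \left(K + \left(92 + K\right)\right) \frac{8}{7 K} = \left(92 + 2 K\right) \frac{8}{7 K} = \frac{8 \left(92 + 2 K\right)}{7 K}$)
$\left(8192 + d{\left(-44 \right)}\right) + q{\left(97 \right)} = \left(8192 + \frac{16 \left(46 - 44\right)}{7 \left(-44\right)}\right) - 16 \sqrt{97} = \left(8192 + \frac{16}{7} \left(- \frac{1}{44}\right) 2\right) - 16 \sqrt{97} = \left(8192 - \frac{8}{77}\right) - 16 \sqrt{97} = \frac{630776}{77} - 16 \sqrt{97}$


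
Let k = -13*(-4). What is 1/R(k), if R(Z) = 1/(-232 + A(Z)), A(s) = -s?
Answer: -284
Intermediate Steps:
k = 52
R(Z) = 1/(-232 - Z)
1/R(k) = 1/(-1/(232 + 52)) = 1/(-1/284) = -284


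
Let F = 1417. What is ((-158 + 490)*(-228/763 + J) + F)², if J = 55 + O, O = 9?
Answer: 296449158854601/582169 ≈ 5.0921e+8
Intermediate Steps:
J = 64 (J = 55 + 9 = 64)
((-158 + 490)*(-228/763 + J) + F)² = ((-158 + 490)*(-228/763 + 64) + 1417)² = (332*(-228*1/763 + 64) + 1417)² = (332*(-228/763 + 64) + 1417)² = (332*(48604/763) + 1417)² = (16136528/763 + 1417)² = (17217699/763)² = 296449158854601/582169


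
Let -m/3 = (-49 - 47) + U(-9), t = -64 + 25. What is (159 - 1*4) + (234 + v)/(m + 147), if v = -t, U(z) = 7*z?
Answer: 2487/16 ≈ 155.44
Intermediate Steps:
t = -39
v = 39 (v = -1*(-39) = 39)
m = 477 (m = -3*((-49 - 47) + 7*(-9)) = -3*(-96 - 63) = -3*(-159) = 477)
(159 - 1*4) + (234 + v)/(m + 147) = (159 - 1*4) + (234 + 39)/(477 + 147) = (159 - 4) + 273/624 = 155 + 273*(1/624) = 155 + 7/16 = 2487/16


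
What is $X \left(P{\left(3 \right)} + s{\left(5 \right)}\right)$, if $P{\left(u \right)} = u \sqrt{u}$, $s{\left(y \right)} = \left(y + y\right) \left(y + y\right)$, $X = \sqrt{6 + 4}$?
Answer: $\sqrt{10} \left(100 + 3 \sqrt{3}\right) \approx 332.66$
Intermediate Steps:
$X = \sqrt{10} \approx 3.1623$
$s{\left(y \right)} = 4 y^{2}$ ($s{\left(y \right)} = 2 y 2 y = 4 y^{2}$)
$P{\left(u \right)} = u^{\frac{3}{2}}$
$X \left(P{\left(3 \right)} + s{\left(5 \right)}\right) = \sqrt{10} \left(3^{\frac{3}{2}} + 4 \cdot 5^{2}\right) = \sqrt{10} \left(3 \sqrt{3} + 4 \cdot 25\right) = \sqrt{10} \left(3 \sqrt{3} + 100\right) = \sqrt{10} \left(100 + 3 \sqrt{3}\right)$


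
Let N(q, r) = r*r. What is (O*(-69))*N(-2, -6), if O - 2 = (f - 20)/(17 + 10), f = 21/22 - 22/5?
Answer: -154606/55 ≈ -2811.0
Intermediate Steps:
f = -379/110 (f = 21*(1/22) - 22*⅕ = 21/22 - 22/5 = -379/110 ≈ -3.4455)
N(q, r) = r²
O = 3361/2970 (O = 2 + (-379/110 - 20)/(17 + 10) = 2 - 2579/110/27 = 2 - 2579/110*1/27 = 2 - 2579/2970 = 3361/2970 ≈ 1.1316)
(O*(-69))*N(-2, -6) = ((3361/2970)*(-69))*(-6)² = -77303/990*36 = -154606/55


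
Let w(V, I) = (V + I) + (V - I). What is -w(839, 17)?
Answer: -1678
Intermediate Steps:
w(V, I) = 2*V (w(V, I) = (I + V) + (V - I) = 2*V)
-w(839, 17) = -2*839 = -1*1678 = -1678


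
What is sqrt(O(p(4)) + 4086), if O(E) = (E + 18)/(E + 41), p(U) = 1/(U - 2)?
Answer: 5*sqrt(1126061)/83 ≈ 63.925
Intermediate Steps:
p(U) = 1/(-2 + U)
O(E) = (18 + E)/(41 + E)
sqrt(O(p(4)) + 4086) = sqrt((18 + 1/(-2 + 4))/(41 + 1/(-2 + 4)) + 4086) = sqrt((18 + 1/2)/(41 + 1/2) + 4086) = sqrt((37/2)/(83/2) + 4086) = sqrt((2/83)*(37/2) + 4086) = sqrt(37/83 + 4086) = sqrt(339175/83) = 5*sqrt(1126061)/83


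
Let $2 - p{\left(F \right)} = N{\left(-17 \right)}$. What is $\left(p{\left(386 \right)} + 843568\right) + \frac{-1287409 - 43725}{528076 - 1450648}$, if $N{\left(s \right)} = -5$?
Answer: $\frac{7941428633}{9414} \approx 8.4358 \cdot 10^{5}$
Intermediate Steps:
$p{\left(F \right)} = 7$ ($p{\left(F \right)} = 2 - -5 = 2 + 5 = 7$)
$\left(p{\left(386 \right)} + 843568\right) + \frac{-1287409 - 43725}{528076 - 1450648} = \left(7 + 843568\right) + \frac{-1287409 - 43725}{528076 - 1450648} = 843575 - \frac{1331134}{-922572} = 843575 - - \frac{13583}{9414} = 843575 + \frac{13583}{9414} = \frac{7941428633}{9414}$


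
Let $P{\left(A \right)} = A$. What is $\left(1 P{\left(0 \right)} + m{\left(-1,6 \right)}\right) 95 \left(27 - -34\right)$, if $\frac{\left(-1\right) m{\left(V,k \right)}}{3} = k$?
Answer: $-104310$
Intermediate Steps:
$m{\left(V,k \right)} = - 3 k$
$\left(1 P{\left(0 \right)} + m{\left(-1,6 \right)}\right) 95 \left(27 - -34\right) = \left(1 \cdot 0 - 18\right) 95 \left(27 - -34\right) = \left(0 - 18\right) 95 \left(27 + 34\right) = \left(-18\right) 95 \cdot 61 = \left(-1710\right) 61 = -104310$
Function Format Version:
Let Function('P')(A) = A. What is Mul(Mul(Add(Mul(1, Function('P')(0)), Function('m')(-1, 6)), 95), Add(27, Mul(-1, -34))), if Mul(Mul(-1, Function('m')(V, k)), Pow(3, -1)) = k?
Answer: -104310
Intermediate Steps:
Function('m')(V, k) = Mul(-3, k)
Mul(Mul(Add(Mul(1, Function('P')(0)), Function('m')(-1, 6)), 95), Add(27, Mul(-1, -34))) = Mul(Mul(Add(Mul(1, 0), Mul(-3, 6)), 95), Add(27, Mul(-1, -34))) = Mul(Mul(Add(0, -18), 95), Add(27, 34)) = Mul(Mul(-18, 95), 61) = Mul(-1710, 61) = -104310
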